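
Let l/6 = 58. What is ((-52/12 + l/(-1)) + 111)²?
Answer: 524176/9 ≈ 58242.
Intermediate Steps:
l = 348 (l = 6*58 = 348)
((-52/12 + l/(-1)) + 111)² = ((-52/12 + 348/(-1)) + 111)² = ((-52*1/12 + 348*(-1)) + 111)² = ((-13/3 - 348) + 111)² = (-1057/3 + 111)² = (-724/3)² = 524176/9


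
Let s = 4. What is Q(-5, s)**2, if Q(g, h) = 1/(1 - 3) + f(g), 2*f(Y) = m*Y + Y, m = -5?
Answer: 361/4 ≈ 90.250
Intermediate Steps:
f(Y) = -2*Y (f(Y) = (-5*Y + Y)/2 = (-4*Y)/2 = -2*Y)
Q(g, h) = -1/2 - 2*g (Q(g, h) = 1/(1 - 3) - 2*g = 1/(-2) - 2*g = -1/2 - 2*g)
Q(-5, s)**2 = (-1/2 - 2*(-5))**2 = (-1/2 + 10)**2 = (19/2)**2 = 361/4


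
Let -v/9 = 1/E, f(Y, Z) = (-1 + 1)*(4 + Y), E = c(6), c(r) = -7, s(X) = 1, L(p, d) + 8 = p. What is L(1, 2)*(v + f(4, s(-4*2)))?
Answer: -9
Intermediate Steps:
L(p, d) = -8 + p
E = -7
f(Y, Z) = 0 (f(Y, Z) = 0*(4 + Y) = 0)
v = 9/7 (v = -9/(-7) = -9*(-1/7) = 9/7 ≈ 1.2857)
L(1, 2)*(v + f(4, s(-4*2))) = (-8 + 1)*(9/7 + 0) = -7*9/7 = -9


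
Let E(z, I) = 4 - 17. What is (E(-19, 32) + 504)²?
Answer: 241081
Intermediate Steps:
E(z, I) = -13
(E(-19, 32) + 504)² = (-13 + 504)² = 491² = 241081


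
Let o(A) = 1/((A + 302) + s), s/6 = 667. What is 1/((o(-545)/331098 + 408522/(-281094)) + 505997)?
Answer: 58308142749318/29503660565824758661 ≈ 1.9763e-6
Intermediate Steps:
s = 4002 (s = 6*667 = 4002)
o(A) = 1/(4304 + A) (o(A) = 1/((A + 302) + 4002) = 1/((302 + A) + 4002) = 1/(4304 + A))
1/((o(-545)/331098 + 408522/(-281094)) + 505997) = 1/((1/((4304 - 545)*331098) + 408522/(-281094)) + 505997) = 1/(((1/331098)/3759 + 408522*(-1/281094)) + 505997) = 1/(((1/3759)*(1/331098) - 68087/46849) + 505997) = 1/((1/1244597382 - 68087/46849) + 505997) = 1/(-84740901901385/58308142749318 + 505997) = 1/(29503660565824758661/58308142749318) = 58308142749318/29503660565824758661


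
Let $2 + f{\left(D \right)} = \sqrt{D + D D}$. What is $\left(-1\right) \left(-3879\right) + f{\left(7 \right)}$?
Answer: $3877 + 2 \sqrt{14} \approx 3884.5$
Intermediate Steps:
$f{\left(D \right)} = -2 + \sqrt{D + D^{2}}$ ($f{\left(D \right)} = -2 + \sqrt{D + D D} = -2 + \sqrt{D + D^{2}}$)
$\left(-1\right) \left(-3879\right) + f{\left(7 \right)} = \left(-1\right) \left(-3879\right) - \left(2 - \sqrt{7 \left(1 + 7\right)}\right) = 3879 - \left(2 - \sqrt{7 \cdot 8}\right) = 3879 - \left(2 - \sqrt{56}\right) = 3879 - \left(2 - 2 \sqrt{14}\right) = 3877 + 2 \sqrt{14}$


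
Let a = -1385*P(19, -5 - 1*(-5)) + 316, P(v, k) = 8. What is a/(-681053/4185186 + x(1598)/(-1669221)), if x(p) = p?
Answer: 25065769292060328/381171965647 ≈ 65760.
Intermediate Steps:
a = -10764 (a = -1385*8 + 316 = -11080 + 316 = -10764)
a/(-681053/4185186 + x(1598)/(-1669221)) = -10764/(-681053/4185186 + 1598/(-1669221)) = -10764/(-681053*1/4185186 + 1598*(-1/1669221)) = -10764/(-681053/4185186 - 1598/1669221) = -10764/(-381171965647/2328666786702) = -10764*(-2328666786702/381171965647) = 25065769292060328/381171965647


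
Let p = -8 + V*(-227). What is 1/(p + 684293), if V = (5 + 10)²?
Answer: 1/633210 ≈ 1.5793e-6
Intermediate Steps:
V = 225 (V = 15² = 225)
p = -51083 (p = -8 + 225*(-227) = -8 - 51075 = -51083)
1/(p + 684293) = 1/(-51083 + 684293) = 1/633210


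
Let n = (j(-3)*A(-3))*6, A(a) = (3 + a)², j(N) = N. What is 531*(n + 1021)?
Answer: 542151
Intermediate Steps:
n = 0 (n = -3*(3 - 3)²*6 = -3*0²*6 = -3*0*6 = 0*6 = 0)
531*(n + 1021) = 531*(0 + 1021) = 531*1021 = 542151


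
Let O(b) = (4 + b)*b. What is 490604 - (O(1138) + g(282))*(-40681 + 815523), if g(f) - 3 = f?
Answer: -1007201903198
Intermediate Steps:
O(b) = b*(4 + b)
g(f) = 3 + f
490604 - (O(1138) + g(282))*(-40681 + 815523) = 490604 - (1138*(4 + 1138) + (3 + 282))*(-40681 + 815523) = 490604 - (1138*1142 + 285)*774842 = 490604 - (1299596 + 285)*774842 = 490604 - 1299881*774842 = 490604 - 1*1007202393802 = 490604 - 1007202393802 = -1007201903198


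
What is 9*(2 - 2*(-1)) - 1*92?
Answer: -56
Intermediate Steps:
9*(2 - 2*(-1)) - 1*92 = 9*(2 + 2) - 92 = 9*4 - 92 = 36 - 92 = -56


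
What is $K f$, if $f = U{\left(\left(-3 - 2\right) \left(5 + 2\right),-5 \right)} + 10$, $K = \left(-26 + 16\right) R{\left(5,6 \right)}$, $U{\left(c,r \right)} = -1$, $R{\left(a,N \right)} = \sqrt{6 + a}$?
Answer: $- 90 \sqrt{11} \approx -298.5$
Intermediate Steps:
$K = - 10 \sqrt{11}$ ($K = \left(-26 + 16\right) \sqrt{6 + 5} = - 10 \sqrt{11} \approx -33.166$)
$f = 9$ ($f = -1 + 10 = 9$)
$K f = - 10 \sqrt{11} \cdot 9 = - 90 \sqrt{11}$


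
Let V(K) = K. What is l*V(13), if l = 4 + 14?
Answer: 234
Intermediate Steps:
l = 18
l*V(13) = 18*13 = 234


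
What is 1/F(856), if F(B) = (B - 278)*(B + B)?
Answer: 1/989536 ≈ 1.0106e-6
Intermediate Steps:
F(B) = 2*B*(-278 + B) (F(B) = (-278 + B)*(2*B) = 2*B*(-278 + B))
1/F(856) = 1/(2*856*(-278 + 856)) = 1/(2*856*578) = 1/989536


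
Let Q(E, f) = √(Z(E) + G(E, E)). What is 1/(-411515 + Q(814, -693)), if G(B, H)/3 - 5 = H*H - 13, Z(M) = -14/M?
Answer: -167486605/68922441236634 - √329271115987/68922441236634 ≈ -2.4384e-6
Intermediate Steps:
G(B, H) = -24 + 3*H² (G(B, H) = 15 + 3*(H*H - 13) = 15 + 3*(H² - 13) = 15 + 3*(-13 + H²) = 15 + (-39 + 3*H²) = -24 + 3*H²)
Q(E, f) = √(-24 - 14/E + 3*E²) (Q(E, f) = √(-14/E + (-24 + 3*E²)) = √(-24 - 14/E + 3*E²))
1/(-411515 + Q(814, -693)) = 1/(-411515 + √(-24 - 14/814 + 3*814²)) = 1/(-411515 + √(-24 - 14*1/814 + 3*662596)) = 1/(-411515 + √(-24 - 7/407 + 1987788)) = 1/(-411515 + √(809019941/407)) = 1/(-411515 + √329271115987/407)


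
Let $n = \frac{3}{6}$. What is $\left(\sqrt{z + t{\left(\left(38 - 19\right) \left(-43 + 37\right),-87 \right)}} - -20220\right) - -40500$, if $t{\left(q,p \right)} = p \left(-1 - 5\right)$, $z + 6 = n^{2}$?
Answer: $60720 + \frac{\sqrt{2065}}{2} \approx 60743.0$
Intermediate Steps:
$n = \frac{1}{2}$ ($n = 3 \cdot \frac{1}{6} = \frac{1}{2} \approx 0.5$)
$z = - \frac{23}{4}$ ($z = -6 + \left(\frac{1}{2}\right)^{2} = -6 + \frac{1}{4} = - \frac{23}{4} \approx -5.75$)
$t{\left(q,p \right)} = - 6 p$ ($t{\left(q,p \right)} = p \left(-6\right) = - 6 p$)
$\left(\sqrt{z + t{\left(\left(38 - 19\right) \left(-43 + 37\right),-87 \right)}} - -20220\right) - -40500 = \left(\sqrt{- \frac{23}{4} - -522} - -20220\right) - -40500 = \left(\sqrt{- \frac{23}{4} + 522} + 20220\right) + 40500 = \left(\sqrt{\frac{2065}{4}} + 20220\right) + 40500 = \left(\frac{\sqrt{2065}}{2} + 20220\right) + 40500 = \left(20220 + \frac{\sqrt{2065}}{2}\right) + 40500 = 60720 + \frac{\sqrt{2065}}{2}$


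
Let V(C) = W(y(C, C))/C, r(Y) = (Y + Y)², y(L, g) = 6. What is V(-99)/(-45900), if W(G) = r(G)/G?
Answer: 2/378675 ≈ 5.2816e-6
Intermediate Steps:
r(Y) = 4*Y² (r(Y) = (2*Y)² = 4*Y²)
W(G) = 4*G (W(G) = (4*G²)/G = 4*G)
V(C) = 24/C (V(C) = (4*6)/C = 24/C)
V(-99)/(-45900) = (24/(-99))/(-45900) = (24*(-1/99))*(-1/45900) = -8/33*(-1/45900) = 2/378675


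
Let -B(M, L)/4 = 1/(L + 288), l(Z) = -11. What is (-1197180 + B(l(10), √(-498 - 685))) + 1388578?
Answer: 16101738394/84127 + 52*I*√7/84127 ≈ 1.914e+5 + 0.0016354*I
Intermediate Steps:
B(M, L) = -4/(288 + L) (B(M, L) = -4/(L + 288) = -4/(288 + L))
(-1197180 + B(l(10), √(-498 - 685))) + 1388578 = (-1197180 - 4/(288 + √(-498 - 685))) + 1388578 = (-1197180 - 4/(288 + √(-1183))) + 1388578 = (-1197180 - 4/(288 + 13*I*√7)) + 1388578 = 191398 - 4/(288 + 13*I*√7)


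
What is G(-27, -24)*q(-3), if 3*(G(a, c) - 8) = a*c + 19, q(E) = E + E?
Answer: -1382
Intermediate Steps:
q(E) = 2*E
G(a, c) = 43/3 + a*c/3 (G(a, c) = 8 + (a*c + 19)/3 = 8 + (19 + a*c)/3 = 8 + (19/3 + a*c/3) = 43/3 + a*c/3)
G(-27, -24)*q(-3) = (43/3 + (⅓)*(-27)*(-24))*(2*(-3)) = (43/3 + 216)*(-6) = (691/3)*(-6) = -1382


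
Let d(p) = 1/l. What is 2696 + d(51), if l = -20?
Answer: 53919/20 ≈ 2695.9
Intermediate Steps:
d(p) = -1/20 (d(p) = 1/(-20) = -1/20)
2696 + d(51) = 2696 - 1/20 = 53919/20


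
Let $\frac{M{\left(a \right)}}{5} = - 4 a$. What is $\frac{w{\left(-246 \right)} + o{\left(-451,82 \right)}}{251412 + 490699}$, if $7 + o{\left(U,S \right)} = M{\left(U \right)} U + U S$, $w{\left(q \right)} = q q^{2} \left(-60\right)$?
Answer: $\frac{889111151}{742111} \approx 1198.1$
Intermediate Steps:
$M{\left(a \right)} = - 20 a$ ($M{\left(a \right)} = 5 \left(- 4 a\right) = - 20 a$)
$w{\left(q \right)} = - 60 q^{3}$ ($w{\left(q \right)} = q^{3} \left(-60\right) = - 60 q^{3}$)
$o{\left(U,S \right)} = -7 - 20 U^{2} + S U$ ($o{\left(U,S \right)} = -7 + \left(- 20 U U + U S\right) = -7 + \left(- 20 U^{2} + S U\right) = -7 - 20 U^{2} + S U$)
$\frac{w{\left(-246 \right)} + o{\left(-451,82 \right)}}{251412 + 490699} = \frac{- 60 \left(-246\right)^{3} - \left(36989 + 4068020\right)}{251412 + 490699} = \frac{\left(-60\right) \left(-14886936\right) - 4105009}{742111} = \left(893216160 - 4105009\right) \frac{1}{742111} = 889111151 \cdot \frac{1}{742111} = \frac{889111151}{742111}$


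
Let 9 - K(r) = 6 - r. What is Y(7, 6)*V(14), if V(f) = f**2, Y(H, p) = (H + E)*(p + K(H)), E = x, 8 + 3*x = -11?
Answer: 6272/3 ≈ 2090.7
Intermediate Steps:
K(r) = 3 + r (K(r) = 9 - (6 - r) = 9 + (-6 + r) = 3 + r)
x = -19/3 (x = -8/3 + (1/3)*(-11) = -8/3 - 11/3 = -19/3 ≈ -6.3333)
E = -19/3 ≈ -6.3333
Y(H, p) = (-19/3 + H)*(3 + H + p) (Y(H, p) = (H - 19/3)*(p + (3 + H)) = (-19/3 + H)*(3 + H + p))
Y(7, 6)*V(14) = (-19 + 7**2 - 19/3*6 - 10/3*7 + 7*6)*14**2 = (-19 + 49 - 38 - 70/3 + 42)*196 = (32/3)*196 = 6272/3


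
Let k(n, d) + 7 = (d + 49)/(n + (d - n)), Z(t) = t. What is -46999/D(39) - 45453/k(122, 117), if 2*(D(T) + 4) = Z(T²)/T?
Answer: 103477337/20243 ≈ 5111.8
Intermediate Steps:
k(n, d) = -7 + (49 + d)/d (k(n, d) = -7 + (d + 49)/(n + (d - n)) = -7 + (49 + d)/d)
D(T) = -4 + T/2 (D(T) = -4 + (T²/T)/2 = -4 + T/2)
-46999/D(39) - 45453/k(122, 117) = -46999/(-4 + (½)*39) - 45453/(-6 + 49/117) = -46999/(-4 + 39/2) - 45453/(-6 + 49*(1/117)) = -46999/31/2 - 45453/(-6 + 49/117) = -46999*2/31 - 45453/(-653/117) = -93998/31 - 45453*(-117/653) = -93998/31 + 5318001/653 = 103477337/20243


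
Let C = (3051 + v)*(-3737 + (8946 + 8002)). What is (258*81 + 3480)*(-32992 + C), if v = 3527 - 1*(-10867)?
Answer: 5617493309334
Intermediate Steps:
v = 14394 (v = 3527 + 10867 = 14394)
C = 230465895 (C = (3051 + 14394)*(-3737 + (8946 + 8002)) = 17445*(-3737 + 16948) = 17445*13211 = 230465895)
(258*81 + 3480)*(-32992 + C) = (258*81 + 3480)*(-32992 + 230465895) = (20898 + 3480)*230432903 = 24378*230432903 = 5617493309334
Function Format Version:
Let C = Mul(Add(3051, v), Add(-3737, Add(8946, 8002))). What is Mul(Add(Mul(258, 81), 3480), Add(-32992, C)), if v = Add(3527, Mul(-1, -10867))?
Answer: 5617493309334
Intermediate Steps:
v = 14394 (v = Add(3527, 10867) = 14394)
C = 230465895 (C = Mul(Add(3051, 14394), Add(-3737, Add(8946, 8002))) = Mul(17445, Add(-3737, 16948)) = Mul(17445, 13211) = 230465895)
Mul(Add(Mul(258, 81), 3480), Add(-32992, C)) = Mul(Add(Mul(258, 81), 3480), Add(-32992, 230465895)) = Mul(Add(20898, 3480), 230432903) = Mul(24378, 230432903) = 5617493309334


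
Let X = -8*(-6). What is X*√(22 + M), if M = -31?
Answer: 144*I ≈ 144.0*I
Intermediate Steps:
X = 48
X*√(22 + M) = 48*√(22 - 31) = 48*√(-9) = 48*(3*I) = 144*I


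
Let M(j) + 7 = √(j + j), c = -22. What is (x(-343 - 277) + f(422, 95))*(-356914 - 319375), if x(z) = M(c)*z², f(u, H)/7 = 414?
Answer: 1817798555678 - 519930983200*I*√11 ≈ 1.8178e+12 - 1.7244e+12*I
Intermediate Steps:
f(u, H) = 2898 (f(u, H) = 7*414 = 2898)
M(j) = -7 + √2*√j (M(j) = -7 + √(j + j) = -7 + √(2*j) = -7 + √2*√j)
x(z) = z²*(-7 + 2*I*√11) (x(z) = (-7 + √2*√(-22))*z² = (-7 + √2*(I*√22))*z² = (-7 + 2*I*√11)*z² = z²*(-7 + 2*I*√11))
(x(-343 - 277) + f(422, 95))*(-356914 - 319375) = ((-343 - 277)²*(-7 + 2*I*√11) + 2898)*(-356914 - 319375) = ((-620)²*(-7 + 2*I*√11) + 2898)*(-676289) = (384400*(-7 + 2*I*√11) + 2898)*(-676289) = ((-2690800 + 768800*I*√11) + 2898)*(-676289) = (-2687902 + 768800*I*√11)*(-676289) = 1817798555678 - 519930983200*I*√11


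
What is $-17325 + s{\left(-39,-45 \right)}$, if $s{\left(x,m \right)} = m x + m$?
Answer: $-15615$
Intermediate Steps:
$s{\left(x,m \right)} = m + m x$
$-17325 + s{\left(-39,-45 \right)} = -17325 - 45 \left(1 - 39\right) = -17325 - -1710 = -17325 + 1710 = -15615$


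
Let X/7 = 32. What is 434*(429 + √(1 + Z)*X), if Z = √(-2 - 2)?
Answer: 186186 + 97216*√(1 + 2*I) ≈ 3.0985e+5 + 76427.0*I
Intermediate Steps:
X = 224 (X = 7*32 = 224)
Z = 2*I (Z = √(-4) = 2*I ≈ 2.0*I)
434*(429 + √(1 + Z)*X) = 434*(429 + √(1 + 2*I)*224) = 434*(429 + 224*√(1 + 2*I)) = 186186 + 97216*√(1 + 2*I)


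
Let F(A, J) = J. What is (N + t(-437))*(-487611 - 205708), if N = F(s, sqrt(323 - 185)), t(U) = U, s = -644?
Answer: 302980403 - 693319*sqrt(138) ≈ 2.9484e+8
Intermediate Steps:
N = sqrt(138) (N = sqrt(323 - 185) = sqrt(138) ≈ 11.747)
(N + t(-437))*(-487611 - 205708) = (sqrt(138) - 437)*(-487611 - 205708) = (-437 + sqrt(138))*(-693319) = 302980403 - 693319*sqrt(138)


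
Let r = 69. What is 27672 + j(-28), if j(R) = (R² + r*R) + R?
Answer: 26496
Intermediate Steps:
j(R) = R² + 70*R (j(R) = (R² + 69*R) + R = R² + 70*R)
27672 + j(-28) = 27672 - 28*(70 - 28) = 27672 - 28*42 = 27672 - 1176 = 26496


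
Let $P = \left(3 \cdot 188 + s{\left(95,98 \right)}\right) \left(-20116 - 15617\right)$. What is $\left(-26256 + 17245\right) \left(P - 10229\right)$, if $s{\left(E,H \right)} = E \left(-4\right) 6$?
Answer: $-552442774589$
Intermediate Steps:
$s{\left(E,H \right)} = - 24 E$ ($s{\left(E,H \right)} = - 4 E 6 = - 24 E$)
$P = 61317828$ ($P = \left(3 \cdot 188 - 2280\right) \left(-20116 - 15617\right) = \left(564 - 2280\right) \left(-35733\right) = \left(-1716\right) \left(-35733\right) = 61317828$)
$\left(-26256 + 17245\right) \left(P - 10229\right) = \left(-26256 + 17245\right) \left(61317828 - 10229\right) = \left(-9011\right) 61307599 = -552442774589$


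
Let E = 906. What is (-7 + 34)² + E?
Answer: 1635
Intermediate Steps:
(-7 + 34)² + E = (-7 + 34)² + 906 = 27² + 906 = 729 + 906 = 1635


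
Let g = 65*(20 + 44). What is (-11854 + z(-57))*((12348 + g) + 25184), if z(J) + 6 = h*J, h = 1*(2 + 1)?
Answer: -501596452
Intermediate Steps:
g = 4160 (g = 65*64 = 4160)
h = 3 (h = 1*3 = 3)
z(J) = -6 + 3*J
(-11854 + z(-57))*((12348 + g) + 25184) = (-11854 + (-6 + 3*(-57)))*((12348 + 4160) + 25184) = (-11854 + (-6 - 171))*(16508 + 25184) = (-11854 - 177)*41692 = -12031*41692 = -501596452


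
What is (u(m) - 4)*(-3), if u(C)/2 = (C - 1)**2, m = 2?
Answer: 6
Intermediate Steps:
u(C) = 2*(-1 + C)**2 (u(C) = 2*(C - 1)**2 = 2*(-1 + C)**2)
(u(m) - 4)*(-3) = (2*(-1 + 2)**2 - 4)*(-3) = (2*1**2 - 4)*(-3) = (2*1 - 4)*(-3) = (2 - 4)*(-3) = -2*(-3) = 6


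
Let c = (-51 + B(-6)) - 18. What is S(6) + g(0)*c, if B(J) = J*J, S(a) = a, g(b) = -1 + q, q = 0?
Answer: 39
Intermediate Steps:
g(b) = -1 (g(b) = -1 + 0 = -1)
B(J) = J²
c = -33 (c = (-51 + (-6)²) - 18 = (-51 + 36) - 18 = -15 - 18 = -33)
S(6) + g(0)*c = 6 - 1*(-33) = 6 + 33 = 39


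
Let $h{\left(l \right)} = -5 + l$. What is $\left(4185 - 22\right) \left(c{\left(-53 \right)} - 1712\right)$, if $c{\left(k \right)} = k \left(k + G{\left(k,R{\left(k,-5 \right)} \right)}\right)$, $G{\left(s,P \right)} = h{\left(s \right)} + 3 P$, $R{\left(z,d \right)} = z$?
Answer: $52445474$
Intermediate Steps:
$G{\left(s,P \right)} = -5 + s + 3 P$ ($G{\left(s,P \right)} = \left(-5 + s\right) + 3 P = -5 + s + 3 P$)
$c{\left(k \right)} = k \left(-5 + 5 k\right)$ ($c{\left(k \right)} = k \left(k + \left(-5 + k + 3 k\right)\right) = k \left(k + \left(-5 + 4 k\right)\right) = k \left(-5 + 5 k\right)$)
$\left(4185 - 22\right) \left(c{\left(-53 \right)} - 1712\right) = \left(4185 - 22\right) \left(5 \left(-53\right) \left(-1 - 53\right) - 1712\right) = 4163 \left(5 \left(-53\right) \left(-54\right) - 1712\right) = 4163 \left(14310 - 1712\right) = 4163 \cdot 12598 = 52445474$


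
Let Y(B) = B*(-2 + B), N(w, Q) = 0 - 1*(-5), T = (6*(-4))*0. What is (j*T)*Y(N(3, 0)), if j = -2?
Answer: 0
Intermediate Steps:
T = 0 (T = -24*0 = 0)
N(w, Q) = 5 (N(w, Q) = 0 + 5 = 5)
(j*T)*Y(N(3, 0)) = (-2*0)*(5*(-2 + 5)) = 0*(5*3) = 0*15 = 0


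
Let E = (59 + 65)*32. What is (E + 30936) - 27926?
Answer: 6978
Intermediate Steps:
E = 3968 (E = 124*32 = 3968)
(E + 30936) - 27926 = (3968 + 30936) - 27926 = 34904 - 27926 = 6978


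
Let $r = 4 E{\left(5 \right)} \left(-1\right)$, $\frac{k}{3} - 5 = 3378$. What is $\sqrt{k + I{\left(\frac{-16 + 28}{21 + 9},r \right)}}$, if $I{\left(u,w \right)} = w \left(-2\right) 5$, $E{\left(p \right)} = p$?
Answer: $\sqrt{10349} \approx 101.73$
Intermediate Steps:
$k = 10149$ ($k = 15 + 3 \cdot 3378 = 15 + 10134 = 10149$)
$r = -20$ ($r = 4 \cdot 5 \left(-1\right) = 20 \left(-1\right) = -20$)
$I{\left(u,w \right)} = - 10 w$ ($I{\left(u,w \right)} = - 2 w 5 = - 10 w$)
$\sqrt{k + I{\left(\frac{-16 + 28}{21 + 9},r \right)}} = \sqrt{10149 - -200} = \sqrt{10149 + 200} = \sqrt{10349}$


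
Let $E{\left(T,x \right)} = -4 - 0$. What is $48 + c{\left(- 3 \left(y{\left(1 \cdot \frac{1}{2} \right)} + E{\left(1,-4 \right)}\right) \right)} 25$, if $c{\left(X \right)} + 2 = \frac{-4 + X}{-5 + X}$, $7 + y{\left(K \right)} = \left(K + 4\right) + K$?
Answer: $\frac{324}{13} \approx 24.923$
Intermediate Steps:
$y{\left(K \right)} = -3 + 2 K$ ($y{\left(K \right)} = -7 + \left(\left(K + 4\right) + K\right) = -7 + \left(\left(4 + K\right) + K\right) = -7 + \left(4 + 2 K\right) = -3 + 2 K$)
$E{\left(T,x \right)} = -4$ ($E{\left(T,x \right)} = -4 + 0 = -4$)
$c{\left(X \right)} = -2 + \frac{-4 + X}{-5 + X}$
$48 + c{\left(- 3 \left(y{\left(1 \cdot \frac{1}{2} \right)} + E{\left(1,-4 \right)}\right) \right)} 25 = 48 + \frac{6 - - 3 \left(\left(-3 + 2 \cdot 1 \cdot \frac{1}{2}\right) - 4\right)}{-5 - 3 \left(\left(-3 + 2 \cdot 1 \cdot \frac{1}{2}\right) - 4\right)} 25 = 48 + \frac{6 - - 3 \left(\left(-3 + 2 \cdot \frac{1}{2}\right) - 4\right)}{-5 - 3 \left(\left(-3 + 2 \cdot \frac{1}{2}\right) - 4\right)} 25 = 48 + \frac{6 - - 3 \left(\left(-3 + 1\right) - 4\right)}{-5 - 3 \left(\left(-3 + 1\right) - 4\right)} 25 = 48 + \frac{6 - - 3 \left(-2 - 4\right)}{-5 - 3 \left(-2 - 4\right)} 25 = 48 + \frac{6 - \left(-3\right) \left(-6\right)}{-5 - -18} \cdot 25 = 48 + \frac{6 - 18}{-5 + 18} \cdot 25 = 48 + \frac{6 - 18}{13} \cdot 25 = 48 + \frac{1}{13} \left(-12\right) 25 = 48 - \frac{300}{13} = \frac{324}{13}$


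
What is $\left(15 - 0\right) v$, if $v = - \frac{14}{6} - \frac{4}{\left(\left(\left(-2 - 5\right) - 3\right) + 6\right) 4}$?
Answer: $- \frac{125}{4} \approx -31.25$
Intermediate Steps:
$v = - \frac{25}{12}$ ($v = \left(-14\right) \frac{1}{6} - \frac{4}{\left(\left(-7 - 3\right) + 6\right) 4} = - \frac{7}{3} - \frac{4}{\left(-10 + 6\right) 4} = - \frac{7}{3} - \frac{4}{\left(-4\right) 4} = - \frac{7}{3} - \frac{4}{-16} = - \frac{7}{3} - - \frac{1}{4} = - \frac{7}{3} + \frac{1}{4} = - \frac{25}{12} \approx -2.0833$)
$\left(15 - 0\right) v = \left(15 - 0\right) \left(- \frac{25}{12}\right) = \left(15 + \left(-4 + 4\right)\right) \left(- \frac{25}{12}\right) = \left(15 + 0\right) \left(- \frac{25}{12}\right) = 15 \left(- \frac{25}{12}\right) = - \frac{125}{4}$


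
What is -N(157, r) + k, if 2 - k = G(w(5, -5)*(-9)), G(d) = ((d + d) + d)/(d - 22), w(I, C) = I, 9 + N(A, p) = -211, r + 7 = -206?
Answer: 14739/67 ≈ 219.99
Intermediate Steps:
r = -213 (r = -7 - 206 = -213)
N(A, p) = -220 (N(A, p) = -9 - 211 = -220)
G(d) = 3*d/(-22 + d) (G(d) = (2*d + d)/(-22 + d) = (3*d)/(-22 + d) = 3*d/(-22 + d))
k = -1/67 (k = 2 - 3*5*(-9)/(-22 + 5*(-9)) = 2 - 3*(-45)/(-22 - 45) = 2 - 3*(-45)/(-67) = 2 - 3*(-45)*(-1)/67 = 2 - 1*135/67 = 2 - 135/67 = -1/67 ≈ -0.014925)
-N(157, r) + k = -1*(-220) - 1/67 = 220 - 1/67 = 14739/67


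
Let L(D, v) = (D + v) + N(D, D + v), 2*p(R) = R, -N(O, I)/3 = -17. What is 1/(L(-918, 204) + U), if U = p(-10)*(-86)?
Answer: -1/233 ≈ -0.0042918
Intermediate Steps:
N(O, I) = 51 (N(O, I) = -3*(-17) = 51)
p(R) = R/2
L(D, v) = 51 + D + v (L(D, v) = (D + v) + 51 = 51 + D + v)
U = 430 (U = ((½)*(-10))*(-86) = -5*(-86) = 430)
1/(L(-918, 204) + U) = 1/((51 - 918 + 204) + 430) = 1/(-663 + 430) = 1/(-233) = -1/233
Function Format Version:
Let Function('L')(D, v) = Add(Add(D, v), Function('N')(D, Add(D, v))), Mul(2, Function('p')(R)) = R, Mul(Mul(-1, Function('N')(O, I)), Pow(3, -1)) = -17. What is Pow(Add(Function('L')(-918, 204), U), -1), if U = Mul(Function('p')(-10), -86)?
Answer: Rational(-1, 233) ≈ -0.0042918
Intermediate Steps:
Function('N')(O, I) = 51 (Function('N')(O, I) = Mul(-3, -17) = 51)
Function('p')(R) = Mul(Rational(1, 2), R)
Function('L')(D, v) = Add(51, D, v) (Function('L')(D, v) = Add(Add(D, v), 51) = Add(51, D, v))
U = 430 (U = Mul(Mul(Rational(1, 2), -10), -86) = Mul(-5, -86) = 430)
Pow(Add(Function('L')(-918, 204), U), -1) = Pow(Add(Add(51, -918, 204), 430), -1) = Pow(Add(-663, 430), -1) = Pow(-233, -1) = Rational(-1, 233)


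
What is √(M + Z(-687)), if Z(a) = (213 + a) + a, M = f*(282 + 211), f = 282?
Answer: √137865 ≈ 371.30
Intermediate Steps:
M = 139026 (M = 282*(282 + 211) = 282*493 = 139026)
Z(a) = 213 + 2*a
√(M + Z(-687)) = √(139026 + (213 + 2*(-687))) = √(139026 + (213 - 1374)) = √(139026 - 1161) = √137865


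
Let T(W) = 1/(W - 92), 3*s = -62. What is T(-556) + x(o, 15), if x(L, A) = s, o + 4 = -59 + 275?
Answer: -13393/648 ≈ -20.668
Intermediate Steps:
s = -62/3 (s = (⅓)*(-62) = -62/3 ≈ -20.667)
o = 212 (o = -4 + (-59 + 275) = -4 + 216 = 212)
T(W) = 1/(-92 + W)
x(L, A) = -62/3
T(-556) + x(o, 15) = 1/(-92 - 556) - 62/3 = 1/(-648) - 62/3 = -1/648 - 62/3 = -13393/648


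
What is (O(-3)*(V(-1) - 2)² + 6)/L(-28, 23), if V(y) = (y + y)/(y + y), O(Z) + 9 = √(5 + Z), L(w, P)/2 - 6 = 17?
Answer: -3/46 + √2/46 ≈ -0.034474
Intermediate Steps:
L(w, P) = 46 (L(w, P) = 12 + 2*17 = 12 + 34 = 46)
O(Z) = -9 + √(5 + Z)
V(y) = 1 (V(y) = (2*y)/((2*y)) = (2*y)*(1/(2*y)) = 1)
(O(-3)*(V(-1) - 2)² + 6)/L(-28, 23) = ((-9 + √(5 - 3))*(1 - 2)² + 6)/46 = ((-9 + √2)*(-1)² + 6)*(1/46) = ((-9 + √2)*1 + 6)*(1/46) = ((-9 + √2) + 6)*(1/46) = (-3 + √2)*(1/46) = -3/46 + √2/46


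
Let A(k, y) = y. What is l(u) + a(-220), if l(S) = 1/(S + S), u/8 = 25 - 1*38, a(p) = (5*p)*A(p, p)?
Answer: 50335999/208 ≈ 2.4200e+5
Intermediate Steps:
a(p) = 5*p² (a(p) = (5*p)*p = 5*p²)
u = -104 (u = 8*(25 - 1*38) = 8*(25 - 38) = 8*(-13) = -104)
l(S) = 1/(2*S)
l(u) + a(-220) = (½)/(-104) + 5*(-220)² = (½)*(-1/104) + 5*48400 = -1/208 + 242000 = 50335999/208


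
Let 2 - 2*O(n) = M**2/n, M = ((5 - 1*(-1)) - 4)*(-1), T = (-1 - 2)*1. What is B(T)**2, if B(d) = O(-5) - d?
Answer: 484/25 ≈ 19.360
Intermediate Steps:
T = -3 (T = -3*1 = -3)
M = -2 (M = ((5 + 1) - 4)*(-1) = (6 - 4)*(-1) = 2*(-1) = -2)
O(n) = 1 - 2/n (O(n) = 1 - (-2)**2/(2*n) = 1 - 2/n)
B(d) = 7/5 - d (B(d) = (-2 - 5)/(-5) - d = -1/5*(-7) - d = 7/5 - d)
B(T)**2 = (7/5 - 1*(-3))**2 = (7/5 + 3)**2 = (22/5)**2 = 484/25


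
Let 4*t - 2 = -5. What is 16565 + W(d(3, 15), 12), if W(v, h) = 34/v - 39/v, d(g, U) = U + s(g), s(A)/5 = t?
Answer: 149081/9 ≈ 16565.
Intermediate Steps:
t = -¾ (t = ½ + (¼)*(-5) = ½ - 5/4 = -¾ ≈ -0.75000)
s(A) = -15/4 (s(A) = 5*(-¾) = -15/4)
d(g, U) = -15/4 + U (d(g, U) = U - 15/4 = -15/4 + U)
W(v, h) = -5/v
16565 + W(d(3, 15), 12) = 16565 - 5/(-15/4 + 15) = 16565 - 5/45/4 = 16565 - 5*4/45 = 16565 - 4/9 = 149081/9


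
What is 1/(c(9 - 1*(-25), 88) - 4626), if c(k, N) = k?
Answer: -1/4592 ≈ -0.00021777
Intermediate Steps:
1/(c(9 - 1*(-25), 88) - 4626) = 1/((9 - 1*(-25)) - 4626) = 1/((9 + 25) - 4626) = 1/(34 - 4626) = 1/(-4592) = -1/4592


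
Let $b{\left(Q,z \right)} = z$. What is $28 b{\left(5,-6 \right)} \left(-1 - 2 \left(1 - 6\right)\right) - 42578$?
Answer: $-44090$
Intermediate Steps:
$28 b{\left(5,-6 \right)} \left(-1 - 2 \left(1 - 6\right)\right) - 42578 = 28 \left(-6\right) \left(-1 - 2 \left(1 - 6\right)\right) - 42578 = - 168 \left(-1 - 2 \left(1 - 6\right)\right) - 42578 = - 168 \left(-1 - -10\right) - 42578 = - 168 \left(-1 + 10\right) - 42578 = \left(-168\right) 9 - 42578 = -1512 - 42578 = -44090$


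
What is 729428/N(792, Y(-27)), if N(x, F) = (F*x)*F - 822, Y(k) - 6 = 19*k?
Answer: 364714/101790993 ≈ 0.0035830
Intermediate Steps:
Y(k) = 6 + 19*k
N(x, F) = -822 + x*F**2 (N(x, F) = x*F**2 - 822 = -822 + x*F**2)
729428/N(792, Y(-27)) = 729428/(-822 + 792*(6 + 19*(-27))**2) = 729428/(-822 + 792*(6 - 513)**2) = 729428/(-822 + 792*(-507)**2) = 729428/(-822 + 792*257049) = 729428/(-822 + 203582808) = 729428/203581986 = 729428*(1/203581986) = 364714/101790993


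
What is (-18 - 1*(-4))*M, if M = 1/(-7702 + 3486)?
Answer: 7/2108 ≈ 0.0033207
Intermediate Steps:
M = -1/4216 (M = 1/(-4216) = -1/4216 ≈ -0.00023719)
(-18 - 1*(-4))*M = (-18 - 1*(-4))*(-1/4216) = (-18 + 4)*(-1/4216) = -14*(-1/4216) = 7/2108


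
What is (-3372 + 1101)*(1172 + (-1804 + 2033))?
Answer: -3181671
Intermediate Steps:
(-3372 + 1101)*(1172 + (-1804 + 2033)) = -2271*(1172 + 229) = -2271*1401 = -3181671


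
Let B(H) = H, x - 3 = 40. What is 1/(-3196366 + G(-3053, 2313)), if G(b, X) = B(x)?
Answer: -1/3196323 ≈ -3.1286e-7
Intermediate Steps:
x = 43 (x = 3 + 40 = 43)
G(b, X) = 43
1/(-3196366 + G(-3053, 2313)) = 1/(-3196366 + 43) = 1/(-3196323) = -1/3196323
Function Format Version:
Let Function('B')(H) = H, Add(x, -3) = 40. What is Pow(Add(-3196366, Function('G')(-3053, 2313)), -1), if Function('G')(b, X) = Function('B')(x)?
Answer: Rational(-1, 3196323) ≈ -3.1286e-7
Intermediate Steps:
x = 43 (x = Add(3, 40) = 43)
Function('G')(b, X) = 43
Pow(Add(-3196366, Function('G')(-3053, 2313)), -1) = Pow(Add(-3196366, 43), -1) = Pow(-3196323, -1) = Rational(-1, 3196323)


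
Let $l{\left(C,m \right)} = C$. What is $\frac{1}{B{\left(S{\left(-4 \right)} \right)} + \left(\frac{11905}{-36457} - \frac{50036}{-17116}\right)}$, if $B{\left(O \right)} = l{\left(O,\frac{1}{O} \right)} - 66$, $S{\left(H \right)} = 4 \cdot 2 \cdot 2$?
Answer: $- \frac{155999503}{7394876032} \approx -0.021096$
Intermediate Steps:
$S{\left(H \right)} = 16$ ($S{\left(H \right)} = 8 \cdot 2 = 16$)
$B{\left(O \right)} = -66 + O$ ($B{\left(O \right)} = O - 66 = -66 + O$)
$\frac{1}{B{\left(S{\left(-4 \right)} \right)} + \left(\frac{11905}{-36457} - \frac{50036}{-17116}\right)} = \frac{1}{\left(-66 + 16\right) + \left(\frac{11905}{-36457} - \frac{50036}{-17116}\right)} = \frac{1}{-50 + \left(11905 \left(- \frac{1}{36457}\right) - - \frac{12509}{4279}\right)} = \frac{1}{-50 + \left(- \frac{11905}{36457} + \frac{12509}{4279}\right)} = \frac{1}{-50 + \frac{405099118}{155999503}} = \frac{1}{- \frac{7394876032}{155999503}} = - \frac{155999503}{7394876032}$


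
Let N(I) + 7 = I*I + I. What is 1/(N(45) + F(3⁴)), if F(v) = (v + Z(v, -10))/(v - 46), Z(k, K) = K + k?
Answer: 35/72357 ≈ 0.00048371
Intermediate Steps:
N(I) = -7 + I + I² (N(I) = -7 + (I*I + I) = -7 + (I² + I) = -7 + (I + I²) = -7 + I + I²)
F(v) = (-10 + 2*v)/(-46 + v) (F(v) = (v + (-10 + v))/(v - 46) = (-10 + 2*v)/(-46 + v))
1/(N(45) + F(3⁴)) = 1/((-7 + 45 + 45²) + 2*(-5 + 3⁴)/(-46 + 3⁴)) = 1/((-7 + 45 + 2025) + 2*(-5 + 81)/(-46 + 81)) = 1/(2063 + 2*76/35) = 1/(2063 + 2*(1/35)*76) = 1/(2063 + 152/35) = 1/(72357/35) = 35/72357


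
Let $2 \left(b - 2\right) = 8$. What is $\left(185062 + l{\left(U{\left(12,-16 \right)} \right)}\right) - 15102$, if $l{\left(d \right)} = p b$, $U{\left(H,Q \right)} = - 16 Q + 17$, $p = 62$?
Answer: $170332$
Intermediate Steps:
$b = 6$ ($b = 2 + \frac{1}{2} \cdot 8 = 2 + 4 = 6$)
$U{\left(H,Q \right)} = 17 - 16 Q$
$l{\left(d \right)} = 372$ ($l{\left(d \right)} = 62 \cdot 6 = 372$)
$\left(185062 + l{\left(U{\left(12,-16 \right)} \right)}\right) - 15102 = \left(185062 + 372\right) - 15102 = 185434 - 15102 = 170332$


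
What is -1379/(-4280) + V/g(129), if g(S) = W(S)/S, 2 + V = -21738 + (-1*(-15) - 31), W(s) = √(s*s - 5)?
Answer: 1379/4280 - 1403262*√4159/4159 ≈ -21759.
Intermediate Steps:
W(s) = √(-5 + s²) (W(s) = √(s² - 5) = √(-5 + s²))
V = -21756 (V = -2 + (-21738 + (-1*(-15) - 31)) = -2 + (-21738 + (15 - 31)) = -2 + (-21738 - 16) = -2 - 21754 = -21756)
g(S) = √(-5 + S²)/S
-1379/(-4280) + V/g(129) = -1379/(-4280) - 21756*129/√(-5 + 129²) = -1379*(-1/4280) - 21756*129/√(-5 + 16641) = 1379/4280 - 21756*129*√4159/8318 = 1379/4280 - 1403262*√4159/4159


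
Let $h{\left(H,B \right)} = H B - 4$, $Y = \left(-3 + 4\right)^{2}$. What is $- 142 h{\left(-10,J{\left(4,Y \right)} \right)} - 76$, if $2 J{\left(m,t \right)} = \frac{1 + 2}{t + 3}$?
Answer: $\frac{2049}{2} \approx 1024.5$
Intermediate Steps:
$Y = 1$ ($Y = 1^{2} = 1$)
$J{\left(m,t \right)} = \frac{3}{2 \left(3 + t\right)}$ ($J{\left(m,t \right)} = \frac{\left(1 + 2\right) \frac{1}{t + 3}}{2} = \frac{3 \frac{1}{3 + t}}{2} = \frac{3}{2 \left(3 + t\right)}$)
$h{\left(H,B \right)} = -4 + B H$ ($h{\left(H,B \right)} = B H - 4 = -4 + B H$)
$- 142 h{\left(-10,J{\left(4,Y \right)} \right)} - 76 = - 142 \left(-4 + \frac{3}{2 \left(3 + 1\right)} \left(-10\right)\right) - 76 = - 142 \left(-4 + \frac{3}{2 \cdot 4} \left(-10\right)\right) - 76 = - 142 \left(-4 + \frac{3}{2} \cdot \frac{1}{4} \left(-10\right)\right) - 76 = - 142 \left(-4 + \frac{3}{8} \left(-10\right)\right) - 76 = - 142 \left(-4 - \frac{15}{4}\right) - 76 = \left(-142\right) \left(- \frac{31}{4}\right) - 76 = \frac{2201}{2} - 76 = \frac{2049}{2}$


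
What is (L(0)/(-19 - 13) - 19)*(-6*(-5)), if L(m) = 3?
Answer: -9165/16 ≈ -572.81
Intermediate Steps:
(L(0)/(-19 - 13) - 19)*(-6*(-5)) = (3/(-19 - 13) - 19)*(-6*(-5)) = (3/(-32) - 19)*30 = (-1/32*3 - 19)*30 = (-3/32 - 19)*30 = -611/32*30 = -9165/16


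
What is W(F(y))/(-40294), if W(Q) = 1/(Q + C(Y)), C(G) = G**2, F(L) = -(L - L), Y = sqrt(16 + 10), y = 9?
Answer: -1/1047644 ≈ -9.5452e-7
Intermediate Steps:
Y = sqrt(26) ≈ 5.0990
F(L) = 0 (F(L) = -1*0 = 0)
W(Q) = 1/(26 + Q) (W(Q) = 1/(Q + (sqrt(26))**2) = 1/(Q + 26) = 1/(26 + Q))
W(F(y))/(-40294) = 1/((26 + 0)*(-40294)) = -1/40294/26 = (1/26)*(-1/40294) = -1/1047644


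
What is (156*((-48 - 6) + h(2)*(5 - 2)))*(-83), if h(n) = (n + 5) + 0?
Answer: 427284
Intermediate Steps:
h(n) = 5 + n (h(n) = (5 + n) + 0 = 5 + n)
(156*((-48 - 6) + h(2)*(5 - 2)))*(-83) = (156*((-48 - 6) + (5 + 2)*(5 - 2)))*(-83) = (156*(-54 + 7*3))*(-83) = (156*(-54 + 21))*(-83) = (156*(-33))*(-83) = -5148*(-83) = 427284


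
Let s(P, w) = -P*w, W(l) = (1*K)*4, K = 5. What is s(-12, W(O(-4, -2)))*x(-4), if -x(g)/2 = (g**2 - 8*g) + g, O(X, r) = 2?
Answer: -21120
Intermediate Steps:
W(l) = 20 (W(l) = (1*5)*4 = 5*4 = 20)
s(P, w) = -P*w
x(g) = -2*g**2 + 14*g (x(g) = -2*((g**2 - 8*g) + g) = -2*(g**2 - 7*g) = -2*g**2 + 14*g)
s(-12, W(O(-4, -2)))*x(-4) = (-1*(-12)*20)*(2*(-4)*(7 - 1*(-4))) = 240*(2*(-4)*(7 + 4)) = 240*(2*(-4)*11) = 240*(-88) = -21120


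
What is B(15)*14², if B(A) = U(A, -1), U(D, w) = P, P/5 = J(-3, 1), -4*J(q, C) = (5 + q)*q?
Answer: 1470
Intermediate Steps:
J(q, C) = -q*(5 + q)/4 (J(q, C) = -(5 + q)*q/4 = -q*(5 + q)/4)
P = 15/2 (P = 5*(-¼*(-3)*(5 - 3)) = 5*(-¼*(-3)*2) = 5*(3/2) = 15/2 ≈ 7.5000)
U(D, w) = 15/2
B(A) = 15/2
B(15)*14² = (15/2)*14² = (15/2)*196 = 1470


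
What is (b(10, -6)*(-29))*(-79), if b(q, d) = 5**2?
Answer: 57275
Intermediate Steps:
b(q, d) = 25
(b(10, -6)*(-29))*(-79) = (25*(-29))*(-79) = -725*(-79) = 57275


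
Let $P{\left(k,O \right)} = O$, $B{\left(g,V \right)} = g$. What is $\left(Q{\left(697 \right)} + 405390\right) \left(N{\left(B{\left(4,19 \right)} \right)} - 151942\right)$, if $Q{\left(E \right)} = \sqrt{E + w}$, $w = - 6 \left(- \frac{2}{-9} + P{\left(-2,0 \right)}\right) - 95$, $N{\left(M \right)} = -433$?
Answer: $-61771301250 - \frac{152375 \sqrt{5406}}{3} \approx -6.1775 \cdot 10^{10}$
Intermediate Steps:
$w = - \frac{289}{3}$ ($w = - 6 \left(- \frac{2}{-9} + 0\right) - 95 = - 6 \left(\left(-2\right) \left(- \frac{1}{9}\right) + 0\right) - 95 = - 6 \left(\frac{2}{9} + 0\right) - 95 = \left(-6\right) \frac{2}{9} - 95 = - \frac{4}{3} - 95 = - \frac{289}{3} \approx -96.333$)
$Q{\left(E \right)} = \sqrt{- \frac{289}{3} + E}$ ($Q{\left(E \right)} = \sqrt{E - \frac{289}{3}} = \sqrt{- \frac{289}{3} + E}$)
$\left(Q{\left(697 \right)} + 405390\right) \left(N{\left(B{\left(4,19 \right)} \right)} - 151942\right) = \left(\frac{\sqrt{-867 + 9 \cdot 697}}{3} + 405390\right) \left(-433 - 151942\right) = \left(\frac{\sqrt{-867 + 6273}}{3} + 405390\right) \left(-152375\right) = \left(\frac{\sqrt{5406}}{3} + 405390\right) \left(-152375\right) = \left(405390 + \frac{\sqrt{5406}}{3}\right) \left(-152375\right) = -61771301250 - \frac{152375 \sqrt{5406}}{3}$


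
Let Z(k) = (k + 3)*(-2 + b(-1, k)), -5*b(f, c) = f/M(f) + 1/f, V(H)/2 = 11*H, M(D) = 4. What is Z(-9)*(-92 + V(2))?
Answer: -504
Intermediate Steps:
V(H) = 22*H (V(H) = 2*(11*H) = 22*H)
b(f, c) = -1/(5*f) - f/20 (b(f, c) = -(f/4 + 1/f)/5 = -(1/f + f/4)/5 = -1/(5*f) - f/20)
Z(k) = -21/4 - 7*k/4 (Z(k) = (k + 3)*(-2 + (1/20)*(-4 - 1*(-1)²)/(-1)) = (3 + k)*(-2 + (1/20)*(-1)*(-4 - 1*1)) = (3 + k)*(-2 + (1/20)*(-1)*(-4 - 1)) = (3 + k)*(-2 + (1/20)*(-1)*(-5)) = (3 + k)*(-2 + ¼) = (3 + k)*(-7/4) = -21/4 - 7*k/4)
Z(-9)*(-92 + V(2)) = (-21/4 - 7/4*(-9))*(-92 + 22*2) = (-21/4 + 63/4)*(-92 + 44) = (21/2)*(-48) = -504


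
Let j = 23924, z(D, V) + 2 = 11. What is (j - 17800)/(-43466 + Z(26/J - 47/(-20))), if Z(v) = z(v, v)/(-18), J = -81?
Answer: -12248/86933 ≈ -0.14089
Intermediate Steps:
z(D, V) = 9 (z(D, V) = -2 + 11 = 9)
Z(v) = -½ (Z(v) = 9/(-18) = 9*(-1/18) = -½)
(j - 17800)/(-43466 + Z(26/J - 47/(-20))) = (23924 - 17800)/(-43466 - ½) = 6124/(-86933/2) = 6124*(-2/86933) = -12248/86933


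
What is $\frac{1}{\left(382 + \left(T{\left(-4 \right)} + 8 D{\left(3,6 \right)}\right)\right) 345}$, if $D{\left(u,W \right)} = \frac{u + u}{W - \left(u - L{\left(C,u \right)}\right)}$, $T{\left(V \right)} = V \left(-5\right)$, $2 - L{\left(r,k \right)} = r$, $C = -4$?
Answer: $\frac{1}{140530} \approx 7.1159 \cdot 10^{-6}$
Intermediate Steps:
$L{\left(r,k \right)} = 2 - r$
$T{\left(V \right)} = - 5 V$
$D{\left(u,W \right)} = \frac{2 u}{6 + W - u}$ ($D{\left(u,W \right)} = \frac{u + u}{W - \left(-6 + u\right)} = \frac{2 u}{W - \left(-6 + u\right)} = \frac{2 u}{6 + W - u}$)
$\frac{1}{\left(382 + \left(T{\left(-4 \right)} + 8 D{\left(3,6 \right)}\right)\right) 345} = \frac{1}{\left(382 + \left(\left(-5\right) \left(-4\right) + 8 \cdot 2 \cdot 3 \frac{1}{6 + 6 - 3}\right)\right) 345} = \frac{1}{\left(382 + \left(20 + 8 \cdot 2 \cdot 3 \frac{1}{6 + 6 - 3}\right)\right) 345} = \frac{1}{\left(382 + \left(20 + 8 \cdot 2 \cdot 3 \cdot \frac{1}{9}\right)\right) 345} = \frac{1}{\left(382 + \left(20 + 8 \cdot \frac{2}{3}\right)\right) 345} = \frac{1}{\left(382 + \left(20 + \frac{16}{3}\right)\right) 345} = \frac{1}{\left(382 + \frac{76}{3}\right) 345} = \frac{1}{\frac{1222}{3} \cdot 345} = \frac{1}{140530}$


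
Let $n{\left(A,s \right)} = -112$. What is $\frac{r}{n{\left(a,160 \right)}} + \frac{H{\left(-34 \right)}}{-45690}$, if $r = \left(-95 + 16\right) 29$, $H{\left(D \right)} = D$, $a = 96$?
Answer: $\frac{52339799}{2558640} \approx 20.456$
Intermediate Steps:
$r = -2291$ ($r = \left(-79\right) 29 = -2291$)
$\frac{r}{n{\left(a,160 \right)}} + \frac{H{\left(-34 \right)}}{-45690} = - \frac{2291}{-112} - \frac{34}{-45690} = \left(-2291\right) \left(- \frac{1}{112}\right) - - \frac{17}{22845} = \frac{2291}{112} + \frac{17}{22845} = \frac{52339799}{2558640}$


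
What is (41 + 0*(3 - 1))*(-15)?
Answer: -615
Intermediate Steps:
(41 + 0*(3 - 1))*(-15) = (41 + 0*2)*(-15) = (41 + 0)*(-15) = 41*(-15) = -615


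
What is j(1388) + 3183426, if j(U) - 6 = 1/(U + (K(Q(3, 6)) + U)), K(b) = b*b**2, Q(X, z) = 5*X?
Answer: 19581290233/6151 ≈ 3.1834e+6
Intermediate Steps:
K(b) = b**3
j(U) = 6 + 1/(3375 + 2*U) (j(U) = 6 + 1/(U + ((5*3)**3 + U)) = 6 + 1/(U + (15**3 + U)) = 6 + 1/(U + (3375 + U)) = 6 + 1/(3375 + 2*U))
j(1388) + 3183426 = (20251 + 12*1388)/(3375 + 2*1388) + 3183426 = (20251 + 16656)/(3375 + 2776) + 3183426 = 36907/6151 + 3183426 = 19581290233/6151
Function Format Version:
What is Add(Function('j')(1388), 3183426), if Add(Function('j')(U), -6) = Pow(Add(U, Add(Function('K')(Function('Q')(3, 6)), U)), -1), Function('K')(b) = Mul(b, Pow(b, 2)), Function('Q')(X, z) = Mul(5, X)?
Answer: Rational(19581290233, 6151) ≈ 3.1834e+6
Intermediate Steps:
Function('K')(b) = Pow(b, 3)
Function('j')(U) = Add(6, Pow(Add(3375, Mul(2, U)), -1)) (Function('j')(U) = Add(6, Pow(Add(U, Add(Pow(Mul(5, 3), 3), U)), -1)) = Add(6, Pow(Add(U, Add(Pow(15, 3), U)), -1)) = Add(6, Pow(Add(U, Add(3375, U)), -1)) = Add(6, Pow(Add(3375, Mul(2, U)), -1)))
Add(Function('j')(1388), 3183426) = Add(Mul(Pow(Add(3375, Mul(2, 1388)), -1), Add(20251, Mul(12, 1388))), 3183426) = Add(Mul(Pow(Add(3375, 2776), -1), Add(20251, 16656)), 3183426) = Add(Mul(Pow(6151, -1), 36907), 3183426) = Add(Mul(Rational(1, 6151), 36907), 3183426) = Add(Rational(36907, 6151), 3183426) = Rational(19581290233, 6151)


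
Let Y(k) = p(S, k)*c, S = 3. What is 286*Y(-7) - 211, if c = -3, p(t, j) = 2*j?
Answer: 11801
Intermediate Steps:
Y(k) = -6*k (Y(k) = (2*k)*(-3) = -6*k)
286*Y(-7) - 211 = 286*(-6*(-7)) - 211 = 286*42 - 211 = 12012 - 211 = 11801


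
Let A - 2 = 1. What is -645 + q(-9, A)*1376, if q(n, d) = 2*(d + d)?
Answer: 15867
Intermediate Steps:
A = 3 (A = 2 + 1 = 3)
q(n, d) = 4*d (q(n, d) = 2*(2*d) = 4*d)
-645 + q(-9, A)*1376 = -645 + (4*3)*1376 = -645 + 12*1376 = -645 + 16512 = 15867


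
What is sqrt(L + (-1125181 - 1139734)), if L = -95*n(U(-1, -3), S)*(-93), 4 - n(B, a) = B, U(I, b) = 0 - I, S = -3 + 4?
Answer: I*sqrt(2238410) ≈ 1496.1*I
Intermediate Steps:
S = 1
U(I, b) = -I
n(B, a) = 4 - B
L = 26505 (L = -95*(4 - (-1)*(-1))*(-93) = -95*(4 - 1*1)*(-93) = -95*(4 - 1)*(-93) = -95*3*(-93) = -285*(-93) = 26505)
sqrt(L + (-1125181 - 1139734)) = sqrt(26505 + (-1125181 - 1139734)) = sqrt(26505 - 2264915) = sqrt(-2238410) = I*sqrt(2238410)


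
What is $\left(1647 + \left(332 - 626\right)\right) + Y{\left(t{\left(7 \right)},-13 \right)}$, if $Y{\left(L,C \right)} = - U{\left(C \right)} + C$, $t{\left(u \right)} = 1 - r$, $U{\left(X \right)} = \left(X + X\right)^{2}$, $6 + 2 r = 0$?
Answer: $664$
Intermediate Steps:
$r = -3$ ($r = -3 + \frac{1}{2} \cdot 0 = -3 + 0 = -3$)
$U{\left(X \right)} = 4 X^{2}$ ($U{\left(X \right)} = \left(2 X\right)^{2} = 4 X^{2}$)
$t{\left(u \right)} = 4$ ($t{\left(u \right)} = 1 - -3 = 1 + 3 = 4$)
$Y{\left(L,C \right)} = C - 4 C^{2}$ ($Y{\left(L,C \right)} = - 4 C^{2} + C = C - 4 C^{2}$)
$\left(1647 + \left(332 - 626\right)\right) + Y{\left(t{\left(7 \right)},-13 \right)} = \left(1647 + \left(332 - 626\right)\right) - 13 \left(1 - -52\right) = \left(1647 - 294\right) - 13 \left(1 + 52\right) = 1353 - 689 = 664$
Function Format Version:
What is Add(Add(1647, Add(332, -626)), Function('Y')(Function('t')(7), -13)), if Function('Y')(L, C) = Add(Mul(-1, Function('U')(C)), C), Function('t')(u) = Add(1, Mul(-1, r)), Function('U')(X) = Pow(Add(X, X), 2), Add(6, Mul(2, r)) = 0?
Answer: 664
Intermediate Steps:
r = -3 (r = Add(-3, Mul(Rational(1, 2), 0)) = Add(-3, 0) = -3)
Function('U')(X) = Mul(4, Pow(X, 2)) (Function('U')(X) = Pow(Mul(2, X), 2) = Mul(4, Pow(X, 2)))
Function('t')(u) = 4 (Function('t')(u) = Add(1, Mul(-1, -3)) = Add(1, 3) = 4)
Function('Y')(L, C) = Add(C, Mul(-4, Pow(C, 2))) (Function('Y')(L, C) = Add(Mul(-1, Mul(4, Pow(C, 2))), C) = Add(Mul(-4, Pow(C, 2)), C) = Add(C, Mul(-4, Pow(C, 2))))
Add(Add(1647, Add(332, -626)), Function('Y')(Function('t')(7), -13)) = Add(Add(1647, Add(332, -626)), Mul(-13, Add(1, Mul(-4, -13)))) = Add(Add(1647, -294), Mul(-13, Add(1, 52))) = Add(1353, Mul(-13, 53)) = Add(1353, -689) = 664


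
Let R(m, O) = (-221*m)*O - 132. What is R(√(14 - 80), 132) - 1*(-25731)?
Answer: 25599 - 29172*I*√66 ≈ 25599.0 - 2.3699e+5*I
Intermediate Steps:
R(m, O) = -132 - 221*O*m (R(m, O) = -221*O*m - 132 = -132 - 221*O*m)
R(√(14 - 80), 132) - 1*(-25731) = (-132 - 221*132*√(14 - 80)) - 1*(-25731) = (-132 - 221*132*√(-66)) + 25731 = (-132 - 221*132*I*√66) + 25731 = (-132 - 29172*I*√66) + 25731 = 25599 - 29172*I*√66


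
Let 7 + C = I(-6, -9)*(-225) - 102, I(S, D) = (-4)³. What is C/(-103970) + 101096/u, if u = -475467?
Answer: -17305850017/49434303990 ≈ -0.35008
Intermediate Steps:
I(S, D) = -64
C = 14291 (C = -7 + (-64*(-225) - 102) = -7 + (14400 - 102) = -7 + 14298 = 14291)
C/(-103970) + 101096/u = 14291/(-103970) + 101096/(-475467) = 14291*(-1/103970) + 101096*(-1/475467) = -14291/103970 - 101096/475467 = -17305850017/49434303990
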